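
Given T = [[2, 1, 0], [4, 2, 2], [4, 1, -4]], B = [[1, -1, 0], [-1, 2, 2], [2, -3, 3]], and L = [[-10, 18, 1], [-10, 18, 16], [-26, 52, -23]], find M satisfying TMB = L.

M = [[3, 1, 0], [-5, 3, -3], [-2, -1, 3]]

Isolating M: multiply by T⁻¹ from the left and B⁻¹ from the right, so M = T⁻¹LB⁻¹.
T has determinant 4; T⁻¹ = [[-5/2, 1, 1/2], [6, -2, -1], [-1, 1/2, 0]].
det B = 5, so B⁻¹ = [[12/5, 3/5, -2/5], [7/5, 3/5, -2/5], [-1/5, 1/5, 1/5]].
T⁻¹L = [[2, -1, 2], [-14, 20, -3], [5, -9, 7]].
M = (T⁻¹L)B⁻¹ = [[3, 1, 0], [-5, 3, -3], [-2, -1, 3]].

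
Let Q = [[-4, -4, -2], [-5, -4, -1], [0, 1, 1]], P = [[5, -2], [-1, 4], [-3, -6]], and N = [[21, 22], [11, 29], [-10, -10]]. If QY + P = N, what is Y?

Y = [[2, -3], [-5, -2], [-2, -2]]

QY = N − P = [[16, 24], [12, 25], [-7, -4]].
Q is on the left of Y, so left-multiply by Q⁻¹: Y = Q⁻¹(N − P).
det Q = 2, so Q⁻¹ = [[-3/2, 1, -2], [5/2, -2, 3], [-5/2, 2, -2]].
Y = Q⁻¹(N − P) = [[2, -3], [-5, -2], [-2, -2]].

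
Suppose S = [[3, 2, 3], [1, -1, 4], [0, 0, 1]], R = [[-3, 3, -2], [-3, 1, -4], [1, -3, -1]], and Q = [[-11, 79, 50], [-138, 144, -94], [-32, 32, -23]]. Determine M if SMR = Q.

M = [[-3, -3, -5], [-4, -4, -1], [4, 5, -5]]

Isolating M: multiply by S⁻¹ from the left and R⁻¹ from the right, so M = S⁻¹QR⁻¹.
det S = -5; the adjugate gives S⁻¹ = [[1/5, 2/5, -11/5], [1/5, -3/5, 9/5], [0, 0, 1]].
det R = 2; the adjugate gives R⁻¹ = [[-13/2, 9/2, -5], [-7/2, 5/2, -3], [4, -3, 3]].
S⁻¹Q = [[13, 3, 23], [23, -13, 25], [-32, 32, -23]].
M = (S⁻¹Q)R⁻¹ = [[-3, -3, -5], [-4, -4, -1], [4, 5, -5]].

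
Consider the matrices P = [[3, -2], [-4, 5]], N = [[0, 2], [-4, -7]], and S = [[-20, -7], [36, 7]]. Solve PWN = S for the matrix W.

W = P⁻¹SN⁻¹ (apply P⁻¹ on the left and N⁻¹ on the right).
P has determinant 7; P⁻¹ = [[5/7, 2/7], [4/7, 3/7]].
N has determinant 8; N⁻¹ = [[-7/8, -1/4], [1/2, 0]].
P⁻¹S = [[-4, -3], [4, -1]].
W = (P⁻¹S)N⁻¹ = [[2, 1], [-4, -1]].

W = [[2, 1], [-4, -1]]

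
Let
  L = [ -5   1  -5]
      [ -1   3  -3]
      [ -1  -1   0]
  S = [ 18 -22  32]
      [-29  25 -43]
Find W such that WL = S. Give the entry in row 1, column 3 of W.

Right-multiplying both sides by L⁻¹ gives W = SL⁻¹.
L has determinant -2; L⁻¹ = [[3/2, -5/2, -6], [-3/2, 5/2, 5], [-2, 3, 7]].
W = SL⁻¹ = [[18, -22, 32], [-29, 25, -43]] · [[3/2, -5/2, -6], [-3/2, 5/2, 5], [-2, 3, 7]] = [[-4, -4, 6], [5, 6, -2]].

6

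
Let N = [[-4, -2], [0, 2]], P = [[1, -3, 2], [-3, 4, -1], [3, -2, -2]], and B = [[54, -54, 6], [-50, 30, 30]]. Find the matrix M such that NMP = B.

Isolating M: multiply by N⁻¹ from the left and P⁻¹ from the right, so M = N⁻¹BP⁻¹.
det N = -8; the adjugate gives N⁻¹ = [[-1/4, -1/4], [0, 1/2]].
det P = 5; the adjugate gives P⁻¹ = [[-2, -2, -1], [-9/5, -8/5, -1], [-6/5, -7/5, -1]].
N⁻¹B = [[-1, 6, -9], [-25, 15, 15]].
M = (N⁻¹B)P⁻¹ = [[2, 5, 4], [5, 5, -5]].

M = [[2, 5, 4], [5, 5, -5]]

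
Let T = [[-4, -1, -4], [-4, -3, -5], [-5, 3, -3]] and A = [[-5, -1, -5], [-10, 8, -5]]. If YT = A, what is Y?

Y = [[-2, 2, 1], [1, -1, 2]]

Right-multiplying both sides by T⁻¹ gives Y = AT⁻¹.
det T = -1; the adjugate gives T⁻¹ = [[-24, 15, 7], [-13, 8, 4], [27, -17, -8]].
Y = AT⁻¹ = [[-5, -1, -5], [-10, 8, -5]] · [[-24, 15, 7], [-13, 8, 4], [27, -17, -8]] = [[-2, 2, 1], [1, -1, 2]].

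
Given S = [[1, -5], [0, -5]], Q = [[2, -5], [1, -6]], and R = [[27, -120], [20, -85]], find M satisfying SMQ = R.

M = [[1, 5], [-1, -2]]

M = S⁻¹RQ⁻¹ (apply S⁻¹ on the left and Q⁻¹ on the right).
det S = -5, so S⁻¹ = [[1, -1], [0, -1/5]].
Q has determinant -7; Q⁻¹ = [[6/7, -5/7], [1/7, -2/7]].
S⁻¹R = [[7, -35], [-4, 17]].
M = (S⁻¹R)Q⁻¹ = [[1, 5], [-1, -2]].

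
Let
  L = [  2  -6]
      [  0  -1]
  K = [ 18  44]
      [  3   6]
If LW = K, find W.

Since L multiplies W on the left, W = L⁻¹K.
det L = -2, so L⁻¹ = [[1/2, -3], [0, -1]].
W = L⁻¹K = [[1/2, -3], [0, -1]] · [[18, 44], [3, 6]] = [[0, 4], [-3, -6]].

W = [[0, 4], [-3, -6]]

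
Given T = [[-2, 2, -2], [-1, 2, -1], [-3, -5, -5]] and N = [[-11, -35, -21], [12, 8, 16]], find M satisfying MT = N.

Since T sits to the right of M, M = NT⁻¹.
det T = 4, so T⁻¹ = [[-15/4, 5, 1/2], [-1/2, 1, 0], [11/4, -4, -1/2]].
M = NT⁻¹ = [[-11, -35, -21], [12, 8, 16]] · [[-15/4, 5, 1/2], [-1/2, 1, 0], [11/4, -4, -1/2]] = [[1, -6, 5], [-5, 4, -2]].

M = [[1, -6, 5], [-5, 4, -2]]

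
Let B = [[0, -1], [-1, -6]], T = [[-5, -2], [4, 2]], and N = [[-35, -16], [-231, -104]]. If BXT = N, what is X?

X = [[-5, -1], [-3, 5]]

Isolating X: multiply by B⁻¹ from the left and T⁻¹ from the right, so X = B⁻¹NT⁻¹.
B has determinant -1; B⁻¹ = [[6, -1], [-1, 0]].
det T = -2; the adjugate gives T⁻¹ = [[-1, -1], [2, 5/2]].
B⁻¹N = [[21, 8], [35, 16]].
X = (B⁻¹N)T⁻¹ = [[-5, -1], [-3, 5]].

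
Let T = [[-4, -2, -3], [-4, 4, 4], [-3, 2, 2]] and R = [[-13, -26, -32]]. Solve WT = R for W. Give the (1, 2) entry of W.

-5

T is on the right of W, so right-multiply by T⁻¹: W = RT⁻¹.
T has determinant -4; T⁻¹ = [[0, 1/2, -1], [1, 17/4, -7], [-1, -7/2, 6]].
W = RT⁻¹ = [[-13, -26, -32]] · [[0, 1/2, -1], [1, 17/4, -7], [-1, -7/2, 6]] = [[6, -5, 3]].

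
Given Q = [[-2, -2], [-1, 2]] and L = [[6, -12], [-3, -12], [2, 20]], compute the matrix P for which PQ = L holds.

Q is on the right of P, so right-multiply by Q⁻¹: P = LQ⁻¹.
det Q = -6; the adjugate gives Q⁻¹ = [[-1/3, -1/3], [-1/6, 1/3]].
P = LQ⁻¹ = [[6, -12], [-3, -12], [2, 20]] · [[-1/3, -1/3], [-1/6, 1/3]] = [[0, -6], [3, -3], [-4, 6]].

P = [[0, -6], [3, -3], [-4, 6]]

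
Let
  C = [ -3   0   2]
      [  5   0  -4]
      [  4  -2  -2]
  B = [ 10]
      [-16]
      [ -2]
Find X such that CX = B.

X = [[-4], [-6], [-1]]

Since C multiplies X on the left, X = C⁻¹B.
det C = 4, so C⁻¹ = [[-2, -1, 0], [-3/2, -1/2, -1/2], [-5/2, -3/2, 0]].
X = C⁻¹B = [[-2, -1, 0], [-3/2, -1/2, -1/2], [-5/2, -3/2, 0]] · [[10], [-16], [-2]] = [[-4], [-6], [-1]].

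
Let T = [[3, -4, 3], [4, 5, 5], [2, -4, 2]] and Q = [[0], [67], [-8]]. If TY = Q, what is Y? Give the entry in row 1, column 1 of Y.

3

T is on the left of Y, so left-multiply by T⁻¹: Y = T⁻¹Q.
det T = 4, so T⁻¹ = [[15/2, -1, -35/4], [1/2, 0, -3/4], [-13/2, 1, 31/4]].
Y = T⁻¹Q = [[15/2, -1, -35/4], [1/2, 0, -3/4], [-13/2, 1, 31/4]] · [[0], [67], [-8]] = [[3], [6], [5]].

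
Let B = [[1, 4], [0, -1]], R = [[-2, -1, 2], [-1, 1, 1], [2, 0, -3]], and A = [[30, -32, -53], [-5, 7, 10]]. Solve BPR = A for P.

Isolating P: multiply by B⁻¹ from the left and R⁻¹ from the right, so P = B⁻¹AR⁻¹.
det B = -1, so B⁻¹ = [[1, 4], [0, -1]].
det R = 3, so R⁻¹ = [[-1, -1, -1], [-1/3, 2/3, 0], [-2/3, -2/3, -1]].
B⁻¹A = [[10, -4, -13], [5, -7, -10]].
P = (B⁻¹A)R⁻¹ = [[0, -4, 3], [4, -3, 5]].

P = [[0, -4, 3], [4, -3, 5]]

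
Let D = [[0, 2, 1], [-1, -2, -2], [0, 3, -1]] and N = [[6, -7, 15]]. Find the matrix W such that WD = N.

W = [[-2, -6, -5]]

D is on the right of W, so right-multiply by D⁻¹: W = ND⁻¹.
det D = -5, so D⁻¹ = [[-8/5, -1, 2/5], [1/5, 0, 1/5], [3/5, 0, -2/5]].
W = ND⁻¹ = [[6, -7, 15]] · [[-8/5, -1, 2/5], [1/5, 0, 1/5], [3/5, 0, -2/5]] = [[-2, -6, -5]].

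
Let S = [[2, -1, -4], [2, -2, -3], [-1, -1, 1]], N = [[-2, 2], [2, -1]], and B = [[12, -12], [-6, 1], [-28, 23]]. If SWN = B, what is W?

Isolating W: multiply by S⁻¹ from the left and N⁻¹ from the right, so W = S⁻¹BN⁻¹.
det S = 5; the adjugate gives S⁻¹ = [[-1, 1, -1], [1/5, -2/5, -2/5], [-4/5, 3/5, -2/5]].
det N = -2, so N⁻¹ = [[1/2, 1], [1, 1]].
S⁻¹B = [[10, -10], [16, -12], [-2, 1]].
W = (S⁻¹B)N⁻¹ = [[-5, 0], [-4, 4], [0, -1]].

W = [[-5, 0], [-4, 4], [0, -1]]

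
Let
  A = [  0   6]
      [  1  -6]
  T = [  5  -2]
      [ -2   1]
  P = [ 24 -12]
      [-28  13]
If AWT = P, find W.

Isolating W: multiply by A⁻¹ from the left and T⁻¹ from the right, so W = A⁻¹PT⁻¹.
det A = -6, so A⁻¹ = [[1, 1], [1/6, 0]].
det T = 1; the adjugate gives T⁻¹ = [[1, 2], [2, 5]].
A⁻¹P = [[-4, 1], [4, -2]].
W = (A⁻¹P)T⁻¹ = [[-2, -3], [0, -2]].

W = [[-2, -3], [0, -2]]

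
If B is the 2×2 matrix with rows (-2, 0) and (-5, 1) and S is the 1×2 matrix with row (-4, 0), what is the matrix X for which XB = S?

X = [[2, 0]]

Right-multiplying both sides by B⁻¹ gives X = SB⁻¹.
B has determinant -2; B⁻¹ = [[-1/2, 0], [-5/2, 1]].
X = SB⁻¹ = [[-4, 0]] · [[-1/2, 0], [-5/2, 1]] = [[2, 0]].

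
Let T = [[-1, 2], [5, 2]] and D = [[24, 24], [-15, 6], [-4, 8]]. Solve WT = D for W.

W = [[6, 6], [5, -2], [4, 0]]

Right-multiplying both sides by T⁻¹ gives W = DT⁻¹.
T has determinant -12; T⁻¹ = [[-1/6, 1/6], [5/12, 1/12]].
W = DT⁻¹ = [[24, 24], [-15, 6], [-4, 8]] · [[-1/6, 1/6], [5/12, 1/12]] = [[6, 6], [5, -2], [4, 0]].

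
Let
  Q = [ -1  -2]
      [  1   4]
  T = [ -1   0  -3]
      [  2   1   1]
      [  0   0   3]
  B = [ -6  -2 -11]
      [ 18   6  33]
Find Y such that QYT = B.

Y = [[2, -2, -1], [-2, 2, 1]]

Left-multiply by Q⁻¹ and right-multiply by T⁻¹: Y = Q⁻¹BT⁻¹.
det Q = -2; the adjugate gives Q⁻¹ = [[-2, -1], [1/2, 1/2]].
det T = -3, so T⁻¹ = [[-1, 0, -1], [2, 1, 5/3], [0, 0, 1/3]].
Q⁻¹B = [[-6, -2, -11], [6, 2, 11]].
Y = (Q⁻¹B)T⁻¹ = [[2, -2, -1], [-2, 2, 1]].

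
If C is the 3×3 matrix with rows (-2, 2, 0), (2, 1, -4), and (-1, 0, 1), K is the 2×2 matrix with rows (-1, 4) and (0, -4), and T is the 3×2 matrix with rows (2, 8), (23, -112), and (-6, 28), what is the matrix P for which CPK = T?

P = [[-2, -3], [-3, -5], [4, -4]]

Isolating P: multiply by C⁻¹ from the left and K⁻¹ from the right, so P = C⁻¹TK⁻¹.
det C = 2, so C⁻¹ = [[1/2, -1, -4], [1, -1, -4], [1/2, -1, -3]].
det K = 4; the adjugate gives K⁻¹ = [[-1, -1], [0, -1/4]].
C⁻¹T = [[2, 4], [3, 8], [-4, 32]].
P = (C⁻¹T)K⁻¹ = [[-2, -3], [-3, -5], [4, -4]].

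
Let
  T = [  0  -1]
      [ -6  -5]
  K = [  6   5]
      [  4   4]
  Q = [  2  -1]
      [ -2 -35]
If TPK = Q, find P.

P = [[-3, 5], [-3, 4]]

P = T⁻¹QK⁻¹ (apply T⁻¹ on the left and K⁻¹ on the right).
T has determinant -6; T⁻¹ = [[5/6, -1/6], [-1, 0]].
det K = 4; the adjugate gives K⁻¹ = [[1, -5/4], [-1, 3/2]].
T⁻¹Q = [[2, 5], [-2, 1]].
P = (T⁻¹Q)K⁻¹ = [[-3, 5], [-3, 4]].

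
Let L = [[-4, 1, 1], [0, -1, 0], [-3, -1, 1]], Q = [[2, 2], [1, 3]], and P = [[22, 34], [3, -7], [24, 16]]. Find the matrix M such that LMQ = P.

M = [[-2, 0], [-4, 5], [4, 1]]

Isolating M: multiply by L⁻¹ from the left and Q⁻¹ from the right, so M = L⁻¹PQ⁻¹.
det L = 1; the adjugate gives L⁻¹ = [[-1, -2, 1], [0, -1, 0], [-3, -7, 4]].
det Q = 4, so Q⁻¹ = [[3/4, -1/2], [-1/4, 1/2]].
L⁻¹P = [[-4, -4], [-3, 7], [9, 11]].
M = (L⁻¹P)Q⁻¹ = [[-2, 0], [-4, 5], [4, 1]].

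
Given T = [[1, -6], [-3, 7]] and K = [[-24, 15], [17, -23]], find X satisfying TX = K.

T is on the left of X, so left-multiply by T⁻¹: X = T⁻¹K.
det T = -11, so T⁻¹ = [[-7/11, -6/11], [-3/11, -1/11]].
X = T⁻¹K = [[-7/11, -6/11], [-3/11, -1/11]] · [[-24, 15], [17, -23]] = [[6, 3], [5, -2]].

X = [[6, 3], [5, -2]]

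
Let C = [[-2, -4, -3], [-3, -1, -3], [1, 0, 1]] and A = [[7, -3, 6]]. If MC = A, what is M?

C is on the right of M, so right-multiply by C⁻¹: M = AC⁻¹.
det C = -1; the adjugate gives C⁻¹ = [[1, -4, -9], [0, -1, -3], [-1, 4, 10]].
M = AC⁻¹ = [[7, -3, 6]] · [[1, -4, -9], [0, -1, -3], [-1, 4, 10]] = [[1, -1, 6]].

M = [[1, -1, 6]]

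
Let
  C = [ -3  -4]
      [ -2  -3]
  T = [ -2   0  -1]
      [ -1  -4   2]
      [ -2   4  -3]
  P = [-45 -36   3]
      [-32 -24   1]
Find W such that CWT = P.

W = [[1, -5, -2], [-3, 0, 0]]

Isolating W: multiply by C⁻¹ from the left and T⁻¹ from the right, so W = C⁻¹PT⁻¹.
det C = 1; the adjugate gives C⁻¹ = [[-3, 4], [2, -3]].
det T = 4, so T⁻¹ = [[1, -1, -1], [-7/4, 1, 5/4], [-3, 2, 2]].
C⁻¹P = [[7, 12, -5], [6, 0, 3]].
W = (C⁻¹P)T⁻¹ = [[1, -5, -2], [-3, 0, 0]].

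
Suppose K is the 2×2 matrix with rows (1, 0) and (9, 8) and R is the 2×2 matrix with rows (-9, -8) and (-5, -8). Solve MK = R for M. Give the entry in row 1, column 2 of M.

Since K sits to the right of M, M = RK⁻¹.
K has determinant 8; K⁻¹ = [[1, 0], [-9/8, 1/8]].
M = RK⁻¹ = [[-9, -8], [-5, -8]] · [[1, 0], [-9/8, 1/8]] = [[0, -1], [4, -1]].

-1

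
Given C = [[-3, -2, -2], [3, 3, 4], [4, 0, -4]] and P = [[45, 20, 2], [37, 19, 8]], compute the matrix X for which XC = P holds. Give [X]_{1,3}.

6

Right-multiplying both sides by C⁻¹ gives X = PC⁻¹.
det C = 4; the adjugate gives C⁻¹ = [[-3, -2, -1/2], [7, 5, 3/2], [-3, -2, -3/4]].
X = PC⁻¹ = [[45, 20, 2], [37, 19, 8]] · [[-3, -2, -1/2], [7, 5, 3/2], [-3, -2, -3/4]] = [[-1, 6, 6], [-2, 5, 4]].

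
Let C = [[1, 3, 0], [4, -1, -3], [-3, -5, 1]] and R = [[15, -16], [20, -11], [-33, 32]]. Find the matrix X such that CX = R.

C is on the left of X, so left-multiply by C⁻¹: X = C⁻¹R.
det C = -1; the adjugate gives C⁻¹ = [[16, 3, 9], [-5, -1, -3], [23, 4, 13]].
X = C⁻¹R = [[16, 3, 9], [-5, -1, -3], [23, 4, 13]] · [[15, -16], [20, -11], [-33, 32]] = [[3, -1], [4, -5], [-4, 4]].

X = [[3, -1], [4, -5], [-4, 4]]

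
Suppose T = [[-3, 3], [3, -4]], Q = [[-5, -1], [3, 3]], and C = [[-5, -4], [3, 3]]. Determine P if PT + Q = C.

P = [[3, 3], [0, 0]]

PT = C − Q = [[0, -3], [0, 0]].
T is on the right of P, so right-multiply by T⁻¹: P = (C − Q)T⁻¹.
T has determinant 3; T⁻¹ = [[-4/3, -1], [-1, -1]].
P = (C − Q)T⁻¹ = [[3, 3], [0, 0]].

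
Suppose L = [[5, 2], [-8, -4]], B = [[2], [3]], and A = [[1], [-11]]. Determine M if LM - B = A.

M = [[-1], [4]]

LM = A + B = [[3], [-8]].
L is on the left of M, so left-multiply by L⁻¹: M = L⁻¹(A + B).
det L = -4, so L⁻¹ = [[1, 1/2], [-2, -5/4]].
M = L⁻¹(A + B) = [[-1], [4]].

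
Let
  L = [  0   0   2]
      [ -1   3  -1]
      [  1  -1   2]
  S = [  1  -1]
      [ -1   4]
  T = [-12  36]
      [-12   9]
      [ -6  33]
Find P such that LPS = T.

P = [[3, 3], [-4, 2], [-2, 4]]

Left-multiply by L⁻¹ and right-multiply by S⁻¹: P = L⁻¹TS⁻¹.
det L = -4, so L⁻¹ = [[-5/4, 1/2, 3/2], [-1/4, 1/2, 1/2], [1/2, 0, 0]].
S has determinant 3; S⁻¹ = [[4/3, 1/3], [1/3, 1/3]].
L⁻¹T = [[0, 9], [-6, 12], [-6, 18]].
P = (L⁻¹T)S⁻¹ = [[3, 3], [-4, 2], [-2, 4]].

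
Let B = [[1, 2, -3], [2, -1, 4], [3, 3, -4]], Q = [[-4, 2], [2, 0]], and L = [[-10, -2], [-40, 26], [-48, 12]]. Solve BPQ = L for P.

P = [[5, -2], [-3, 2], [0, 3]]

P = B⁻¹LQ⁻¹ (apply B⁻¹ on the left and Q⁻¹ on the right).
det B = 5, so B⁻¹ = [[-8/5, -1/5, 1], [4, 1, -2], [9/5, 3/5, -1]].
det Q = -4; the adjugate gives Q⁻¹ = [[0, 1/2], [1/2, 1]].
B⁻¹L = [[-24, 10], [16, -6], [6, 0]].
P = (B⁻¹L)Q⁻¹ = [[5, -2], [-3, 2], [0, 3]].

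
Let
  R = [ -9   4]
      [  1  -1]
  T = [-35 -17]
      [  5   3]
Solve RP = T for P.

Since R multiplies P on the left, P = R⁻¹T.
R has determinant 5; R⁻¹ = [[-1/5, -4/5], [-1/5, -9/5]].
P = R⁻¹T = [[-1/5, -4/5], [-1/5, -9/5]] · [[-35, -17], [5, 3]] = [[3, 1], [-2, -2]].

P = [[3, 1], [-2, -2]]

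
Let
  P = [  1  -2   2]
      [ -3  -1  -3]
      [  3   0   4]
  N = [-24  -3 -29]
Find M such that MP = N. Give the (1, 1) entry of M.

P is on the right of M, so right-multiply by P⁻¹: M = NP⁻¹.
det P = -4, so P⁻¹ = [[1, -2, -2], [-3/4, 1/2, 3/4], [-3/4, 3/2, 7/4]].
M = NP⁻¹ = [[-24, -3, -29]] · [[1, -2, -2], [-3/4, 1/2, 3/4], [-3/4, 3/2, 7/4]] = [[0, 3, -5]].

0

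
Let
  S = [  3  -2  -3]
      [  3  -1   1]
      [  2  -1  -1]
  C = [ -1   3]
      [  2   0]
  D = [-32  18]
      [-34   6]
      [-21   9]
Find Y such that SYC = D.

Y = [[1, -3], [0, 5], [-1, -2]]

Left-multiply by S⁻¹ and right-multiply by C⁻¹: Y = S⁻¹DC⁻¹.
det S = -1, so S⁻¹ = [[-2, -1, 5], [-5, -3, 12], [1, 1, -3]].
det C = -6, so C⁻¹ = [[0, 1/2], [1/3, 1/6]].
S⁻¹D = [[-7, 3], [10, 0], [-3, -3]].
Y = (S⁻¹D)C⁻¹ = [[1, -3], [0, 5], [-1, -2]].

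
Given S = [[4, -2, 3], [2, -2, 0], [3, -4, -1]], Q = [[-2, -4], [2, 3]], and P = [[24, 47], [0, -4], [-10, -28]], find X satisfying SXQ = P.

X = S⁻¹PQ⁻¹ (apply S⁻¹ on the left and Q⁻¹ on the right).
det S = -2; the adjugate gives S⁻¹ = [[-1, 7, -3], [-1, 13/2, -3], [1, -5, 2]].
det Q = 2, so Q⁻¹ = [[3/2, 2], [-1, -1]].
S⁻¹P = [[6, 9], [6, 11], [4, 11]].
X = (S⁻¹P)Q⁻¹ = [[0, 3], [-2, 1], [-5, -3]].

X = [[0, 3], [-2, 1], [-5, -3]]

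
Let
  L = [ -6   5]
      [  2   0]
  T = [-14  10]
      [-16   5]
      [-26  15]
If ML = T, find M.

Right-multiplying both sides by L⁻¹ gives M = TL⁻¹.
det L = -10; the adjugate gives L⁻¹ = [[0, 1/2], [1/5, 3/5]].
M = TL⁻¹ = [[-14, 10], [-16, 5], [-26, 15]] · [[0, 1/2], [1/5, 3/5]] = [[2, -1], [1, -5], [3, -4]].

M = [[2, -1], [1, -5], [3, -4]]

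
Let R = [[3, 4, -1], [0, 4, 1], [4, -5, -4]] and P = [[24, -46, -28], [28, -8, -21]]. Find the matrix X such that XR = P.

X = [[0, -4, 6], [4, -1, 4]]

R is on the right of X, so right-multiply by R⁻¹: X = PR⁻¹.
R has determinant -1; R⁻¹ = [[11, -21, -8], [-4, 8, 3], [16, -31, -12]].
X = PR⁻¹ = [[24, -46, -28], [28, -8, -21]] · [[11, -21, -8], [-4, 8, 3], [16, -31, -12]] = [[0, -4, 6], [4, -1, 4]].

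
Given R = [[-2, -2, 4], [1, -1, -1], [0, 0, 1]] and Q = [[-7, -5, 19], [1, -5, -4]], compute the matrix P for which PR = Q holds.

Since R sits to the right of P, P = QR⁻¹.
det R = 4, so R⁻¹ = [[-1/4, 1/2, 3/2], [-1/4, -1/2, 1/2], [0, 0, 1]].
P = QR⁻¹ = [[-7, -5, 19], [1, -5, -4]] · [[-1/4, 1/2, 3/2], [-1/4, -1/2, 1/2], [0, 0, 1]] = [[3, -1, 6], [1, 3, -5]].

P = [[3, -1, 6], [1, 3, -5]]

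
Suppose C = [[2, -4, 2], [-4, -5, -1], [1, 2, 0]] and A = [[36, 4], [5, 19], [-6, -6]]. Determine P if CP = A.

Left-multiplying both sides by C⁻¹ gives P = C⁻¹A.
det C = 2; the adjugate gives C⁻¹ = [[1, 2, 7], [-1/2, -1, -3], [-3/2, -4, -13]].
P = C⁻¹A = [[1, 2, 7], [-1/2, -1, -3], [-3/2, -4, -13]] · [[36, 4], [5, 19], [-6, -6]] = [[4, 0], [-5, -3], [4, -4]].

P = [[4, 0], [-5, -3], [4, -4]]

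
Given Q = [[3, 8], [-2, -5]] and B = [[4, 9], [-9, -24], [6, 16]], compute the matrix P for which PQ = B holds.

P = [[-2, -5], [-3, 0], [2, 0]]

Since Q sits to the right of P, P = BQ⁻¹.
Q has determinant 1; Q⁻¹ = [[-5, -8], [2, 3]].
P = BQ⁻¹ = [[4, 9], [-9, -24], [6, 16]] · [[-5, -8], [2, 3]] = [[-2, -5], [-3, 0], [2, 0]].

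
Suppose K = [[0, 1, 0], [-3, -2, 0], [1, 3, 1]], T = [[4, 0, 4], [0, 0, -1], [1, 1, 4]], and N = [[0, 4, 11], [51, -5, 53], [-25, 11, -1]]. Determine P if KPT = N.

Left-multiply by K⁻¹ and right-multiply by T⁻¹: P = K⁻¹NT⁻¹.
K has determinant 3; K⁻¹ = [[-2/3, -1/3, 0], [1, 0, 0], [-7/3, 1/3, 1]].
T has determinant 4; T⁻¹ = [[1/4, 1, 0], [-1/4, 3, 1], [0, -1, 0]].
K⁻¹N = [[-17, -1, -25], [0, 4, 11], [-8, 0, -9]].
P = (K⁻¹N)T⁻¹ = [[-4, 5, -1], [-1, 1, 4], [-2, 1, 0]].

P = [[-4, 5, -1], [-1, 1, 4], [-2, 1, 0]]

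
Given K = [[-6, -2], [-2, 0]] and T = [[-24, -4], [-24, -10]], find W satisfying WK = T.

W = [[2, 6], [5, -3]]

Right-multiplying both sides by K⁻¹ gives W = TK⁻¹.
K has determinant -4; K⁻¹ = [[0, -1/2], [-1/2, 3/2]].
W = TK⁻¹ = [[-24, -4], [-24, -10]] · [[0, -1/2], [-1/2, 3/2]] = [[2, 6], [5, -3]].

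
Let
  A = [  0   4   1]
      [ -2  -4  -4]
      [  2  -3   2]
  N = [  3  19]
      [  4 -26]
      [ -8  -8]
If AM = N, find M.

M = [[4, -1], [2, 4], [-5, 3]]

A is on the left of M, so left-multiply by A⁻¹: M = A⁻¹N.
det A = -2, so A⁻¹ = [[10, 11/2, 6], [2, 1, 1], [-7, -4, -4]].
M = A⁻¹N = [[10, 11/2, 6], [2, 1, 1], [-7, -4, -4]] · [[3, 19], [4, -26], [-8, -8]] = [[4, -1], [2, 4], [-5, 3]].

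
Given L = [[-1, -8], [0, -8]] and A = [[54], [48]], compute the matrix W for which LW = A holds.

W = [[-6], [-6]]

Since L multiplies W on the left, W = L⁻¹A.
det L = 8, so L⁻¹ = [[-1, 1], [0, -1/8]].
W = L⁻¹A = [[-1, 1], [0, -1/8]] · [[54], [48]] = [[-6], [-6]].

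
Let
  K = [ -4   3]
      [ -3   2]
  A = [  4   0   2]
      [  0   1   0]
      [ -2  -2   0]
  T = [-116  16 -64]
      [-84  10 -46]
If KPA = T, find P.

P = [[5, 2, 0], [-4, 4, -2]]

Isolating P: multiply by K⁻¹ from the left and A⁻¹ from the right, so P = K⁻¹TA⁻¹.
det K = 1; the adjugate gives K⁻¹ = [[2, -3], [3, -4]].
det A = 4; the adjugate gives A⁻¹ = [[0, -1, -1/2], [0, 1, 0], [1/2, 2, 1]].
K⁻¹T = [[20, 2, 10], [-12, 8, -8]].
P = (K⁻¹T)A⁻¹ = [[5, 2, 0], [-4, 4, -2]].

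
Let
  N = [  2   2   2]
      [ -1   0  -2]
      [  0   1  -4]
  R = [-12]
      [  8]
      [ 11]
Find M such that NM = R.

M = [[-2], [-1], [-3]]

N is on the left of M, so left-multiply by N⁻¹: M = N⁻¹R.
N has determinant -6; N⁻¹ = [[-1/3, -5/3, 2/3], [2/3, 4/3, -1/3], [1/6, 1/3, -1/3]].
M = N⁻¹R = [[-1/3, -5/3, 2/3], [2/3, 4/3, -1/3], [1/6, 1/3, -1/3]] · [[-12], [8], [11]] = [[-2], [-1], [-3]].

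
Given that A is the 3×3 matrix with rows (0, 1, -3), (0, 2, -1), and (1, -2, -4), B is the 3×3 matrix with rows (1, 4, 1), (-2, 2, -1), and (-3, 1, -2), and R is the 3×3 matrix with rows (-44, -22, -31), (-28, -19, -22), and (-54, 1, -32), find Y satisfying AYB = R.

Y = A⁻¹RB⁻¹ (apply A⁻¹ on the left and B⁻¹ on the right).
det A = 5; the adjugate gives A⁻¹ = [[-2, 2, 1], [-1/5, 3/5, 0], [-2/5, 1/5, 0]].
B has determinant -3; B⁻¹ = [[1, -3, 2], [1/3, -1/3, 1/3], [-4/3, 13/3, -10/3]].
A⁻¹R = [[-22, 7, -14], [-8, -7, -7], [12, 5, 8]].
Y = (A⁻¹R)B⁻¹ = [[-1, 3, 5], [-1, -4, 5], [3, -3, -1]].

Y = [[-1, 3, 5], [-1, -4, 5], [3, -3, -1]]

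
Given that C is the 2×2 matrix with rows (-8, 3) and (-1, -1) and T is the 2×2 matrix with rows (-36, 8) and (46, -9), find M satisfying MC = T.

M = [[4, 4], [-5, -6]]

Right-multiplying both sides by C⁻¹ gives M = TC⁻¹.
det C = 11, so C⁻¹ = [[-1/11, -3/11], [1/11, -8/11]].
M = TC⁻¹ = [[-36, 8], [46, -9]] · [[-1/11, -3/11], [1/11, -8/11]] = [[4, 4], [-5, -6]].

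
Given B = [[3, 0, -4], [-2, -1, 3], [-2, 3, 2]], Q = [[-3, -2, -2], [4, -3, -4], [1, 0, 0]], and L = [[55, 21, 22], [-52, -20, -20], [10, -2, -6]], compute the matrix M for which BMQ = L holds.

M = [[1, 5, 4], [-3, 2, -1], [3, 4, -5]]

Left-multiply by B⁻¹ and right-multiply by Q⁻¹: M = B⁻¹LQ⁻¹.
det B = -1; the adjugate gives B⁻¹ = [[11, 12, 4], [2, 2, 1], [8, 9, 3]].
det Q = 2; the adjugate gives Q⁻¹ = [[0, 0, 1], [-2, 1, -10], [3/2, -1, 17/2]].
B⁻¹L = [[21, -17, -22], [16, 0, -2], [2, -18, -22]].
M = (B⁻¹L)Q⁻¹ = [[1, 5, 4], [-3, 2, -1], [3, 4, -5]].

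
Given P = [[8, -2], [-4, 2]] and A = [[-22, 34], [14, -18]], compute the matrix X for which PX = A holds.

Left-multiplying both sides by P⁻¹ gives X = P⁻¹A.
det P = 8, so P⁻¹ = [[1/4, 1/4], [1/2, 1]].
X = P⁻¹A = [[1/4, 1/4], [1/2, 1]] · [[-22, 34], [14, -18]] = [[-2, 4], [3, -1]].

X = [[-2, 4], [3, -1]]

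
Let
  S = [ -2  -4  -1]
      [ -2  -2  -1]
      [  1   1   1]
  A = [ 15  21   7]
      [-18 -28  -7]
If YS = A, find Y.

Y = [[-3, -5, -1], [5, 6, 4]]

Right-multiplying both sides by S⁻¹ gives Y = AS⁻¹.
det S = -2, so S⁻¹ = [[1/2, -3/2, -1], [-1/2, 1/2, 0], [0, 1, 2]].
Y = AS⁻¹ = [[15, 21, 7], [-18, -28, -7]] · [[1/2, -3/2, -1], [-1/2, 1/2, 0], [0, 1, 2]] = [[-3, -5, -1], [5, 6, 4]].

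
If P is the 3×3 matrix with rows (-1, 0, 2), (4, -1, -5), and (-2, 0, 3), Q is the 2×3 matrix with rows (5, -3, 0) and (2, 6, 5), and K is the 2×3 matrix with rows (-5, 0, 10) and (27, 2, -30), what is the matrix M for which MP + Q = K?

MP = K − Q = [[-10, 3, 10], [25, -4, -35]].
Right-multiplying both sides by P⁻¹ gives M = (K − Q)P⁻¹.
det P = -1; the adjugate gives P⁻¹ = [[3, 0, -2], [2, -1, -3], [2, 0, -1]].
M = (K − Q)P⁻¹ = [[-4, -3, 1], [-3, 4, -3]].

M = [[-4, -3, 1], [-3, 4, -3]]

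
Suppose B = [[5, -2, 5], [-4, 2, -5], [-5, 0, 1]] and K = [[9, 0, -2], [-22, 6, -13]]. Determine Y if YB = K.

Since B sits to the right of Y, Y = KB⁻¹.
det B = 2, so B⁻¹ = [[1, 1, 0], [29/2, 15, 5/2], [5, 5, 1]].
Y = KB⁻¹ = [[9, 0, -2], [-22, 6, -13]] · [[1, 1, 0], [29/2, 15, 5/2], [5, 5, 1]] = [[-1, -1, -2], [0, 3, 2]].

Y = [[-1, -1, -2], [0, 3, 2]]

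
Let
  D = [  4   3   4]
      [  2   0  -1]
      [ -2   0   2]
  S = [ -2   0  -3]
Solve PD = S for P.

P = [[0, -5, -4]]

D is on the right of P, so right-multiply by D⁻¹: P = SD⁻¹.
det D = -6; the adjugate gives D⁻¹ = [[0, 1, 1/2], [1/3, -8/3, -2], [0, 1, 1]].
P = SD⁻¹ = [[-2, 0, -3]] · [[0, 1, 1/2], [1/3, -8/3, -2], [0, 1, 1]] = [[0, -5, -4]].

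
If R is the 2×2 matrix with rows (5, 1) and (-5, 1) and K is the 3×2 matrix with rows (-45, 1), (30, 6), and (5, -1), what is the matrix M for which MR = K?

R is on the right of M, so right-multiply by R⁻¹: M = KR⁻¹.
det R = 10; the adjugate gives R⁻¹ = [[1/10, -1/10], [1/2, 1/2]].
M = KR⁻¹ = [[-45, 1], [30, 6], [5, -1]] · [[1/10, -1/10], [1/2, 1/2]] = [[-4, 5], [6, 0], [0, -1]].

M = [[-4, 5], [6, 0], [0, -1]]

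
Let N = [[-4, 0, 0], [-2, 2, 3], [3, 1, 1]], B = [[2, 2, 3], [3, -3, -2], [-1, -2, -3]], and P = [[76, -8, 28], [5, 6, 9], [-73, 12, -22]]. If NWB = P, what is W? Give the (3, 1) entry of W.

W = N⁻¹PB⁻¹ (apply N⁻¹ on the left and B⁻¹ on the right).
det N = 4, so N⁻¹ = [[-1/4, 0, 0], [11/4, -1, 3], [-2, 1, -2]].
B has determinant 5; B⁻¹ = [[1, 0, 1], [11/5, -3/5, 13/5], [-9/5, 2/5, -12/5]].
N⁻¹P = [[-19, 2, -7], [-15, 8, 2], [-1, -2, -3]].
W = (N⁻¹P)B⁻¹ = [[-2, -4, 3], [-1, -4, 1], [0, 0, 1]].

0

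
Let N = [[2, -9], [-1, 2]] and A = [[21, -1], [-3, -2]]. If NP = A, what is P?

P = [[-3, 4], [-3, 1]]

Left-multiplying both sides by N⁻¹ gives P = N⁻¹A.
det N = -5; the adjugate gives N⁻¹ = [[-2/5, -9/5], [-1/5, -2/5]].
P = N⁻¹A = [[-2/5, -9/5], [-1/5, -2/5]] · [[21, -1], [-3, -2]] = [[-3, 4], [-3, 1]].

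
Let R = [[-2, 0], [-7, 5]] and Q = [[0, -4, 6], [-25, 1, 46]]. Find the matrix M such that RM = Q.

M = [[0, 2, -3], [-5, 3, 5]]

R is on the left of M, so left-multiply by R⁻¹: M = R⁻¹Q.
R has determinant -10; R⁻¹ = [[-1/2, 0], [-7/10, 1/5]].
M = R⁻¹Q = [[-1/2, 0], [-7/10, 1/5]] · [[0, -4, 6], [-25, 1, 46]] = [[0, 2, -3], [-5, 3, 5]].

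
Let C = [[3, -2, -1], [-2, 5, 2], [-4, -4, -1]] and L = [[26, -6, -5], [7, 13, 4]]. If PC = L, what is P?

P = [[-2, -6, -5], [3, 3, -1]]

Right-multiplying both sides by C⁻¹ gives P = LC⁻¹.
det C = 1, so C⁻¹ = [[3, 2, 1], [-10, -7, -4], [28, 20, 11]].
P = LC⁻¹ = [[26, -6, -5], [7, 13, 4]] · [[3, 2, 1], [-10, -7, -4], [28, 20, 11]] = [[-2, -6, -5], [3, 3, -1]].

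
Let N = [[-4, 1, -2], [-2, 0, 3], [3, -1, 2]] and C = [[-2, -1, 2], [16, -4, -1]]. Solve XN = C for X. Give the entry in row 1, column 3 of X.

6

Right-multiplying both sides by N⁻¹ gives X = CN⁻¹.
det N = -3, so N⁻¹ = [[-1, 0, -1], [-13/3, 2/3, -16/3], [-2/3, 1/3, -2/3]].
X = CN⁻¹ = [[-2, -1, 2], [16, -4, -1]] · [[-1, 0, -1], [-13/3, 2/3, -16/3], [-2/3, 1/3, -2/3]] = [[5, 0, 6], [2, -3, 6]].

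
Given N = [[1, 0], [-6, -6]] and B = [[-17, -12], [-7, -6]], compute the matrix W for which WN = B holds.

Since N sits to the right of W, W = BN⁻¹.
det N = -6; the adjugate gives N⁻¹ = [[1, 0], [-1, -1/6]].
W = BN⁻¹ = [[-17, -12], [-7, -6]] · [[1, 0], [-1, -1/6]] = [[-5, 2], [-1, 1]].

W = [[-5, 2], [-1, 1]]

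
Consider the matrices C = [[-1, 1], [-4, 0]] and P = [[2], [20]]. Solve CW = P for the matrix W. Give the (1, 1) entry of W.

C is on the left of W, so left-multiply by C⁻¹: W = C⁻¹P.
C has determinant 4; C⁻¹ = [[0, -1/4], [1, -1/4]].
W = C⁻¹P = [[0, -1/4], [1, -1/4]] · [[2], [20]] = [[-5], [-3]].

-5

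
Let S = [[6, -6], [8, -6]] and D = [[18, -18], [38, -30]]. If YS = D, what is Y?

Y = [[3, 0], [1, 4]]

Right-multiplying both sides by S⁻¹ gives Y = DS⁻¹.
det S = 12, so S⁻¹ = [[-1/2, 1/2], [-2/3, 1/2]].
Y = DS⁻¹ = [[18, -18], [38, -30]] · [[-1/2, 1/2], [-2/3, 1/2]] = [[3, 0], [1, 4]].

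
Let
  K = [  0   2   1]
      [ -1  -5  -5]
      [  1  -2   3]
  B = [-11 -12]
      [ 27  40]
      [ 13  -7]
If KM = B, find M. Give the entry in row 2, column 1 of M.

-6

Left-multiplying both sides by K⁻¹ gives M = K⁻¹B.
det K = 3, so K⁻¹ = [[-25/3, -8/3, -5/3], [-2/3, -1/3, -1/3], [7/3, 2/3, 2/3]].
M = K⁻¹B = [[-25/3, -8/3, -5/3], [-2/3, -1/3, -1/3], [7/3, 2/3, 2/3]] · [[-11, -12], [27, 40], [13, -7]] = [[-2, 5], [-6, -3], [1, -6]].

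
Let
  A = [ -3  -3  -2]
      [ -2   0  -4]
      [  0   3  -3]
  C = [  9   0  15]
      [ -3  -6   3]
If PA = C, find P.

P = [[-3, 0, -3], [3, -3, 1]]

A is on the right of P, so right-multiply by A⁻¹: P = CA⁻¹.
det A = -6; the adjugate gives A⁻¹ = [[-2, 5/2, -2], [1, -3/2, 4/3], [1, -3/2, 1]].
P = CA⁻¹ = [[9, 0, 15], [-3, -6, 3]] · [[-2, 5/2, -2], [1, -3/2, 4/3], [1, -3/2, 1]] = [[-3, 0, -3], [3, -3, 1]].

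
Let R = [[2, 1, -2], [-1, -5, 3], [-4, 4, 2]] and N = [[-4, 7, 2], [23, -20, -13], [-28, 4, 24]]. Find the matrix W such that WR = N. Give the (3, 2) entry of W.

4

Right-multiplying both sides by R⁻¹ gives W = NR⁻¹.
det R = -6, so R⁻¹ = [[11/3, 5/3, 7/6], [5/3, 2/3, 2/3], [4, 2, 3/2]].
W = NR⁻¹ = [[-4, 7, 2], [23, -20, -13], [-28, 4, 24]] · [[11/3, 5/3, 7/6], [5/3, 2/3, 2/3], [4, 2, 3/2]] = [[5, 2, 3], [-1, -1, -6], [0, 4, 6]].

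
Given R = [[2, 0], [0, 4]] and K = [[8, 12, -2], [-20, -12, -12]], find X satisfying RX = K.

X = [[4, 6, -1], [-5, -3, -3]]

R is on the left of X, so left-multiply by R⁻¹: X = R⁻¹K.
det R = 8, so R⁻¹ = [[1/2, 0], [0, 1/4]].
X = R⁻¹K = [[1/2, 0], [0, 1/4]] · [[8, 12, -2], [-20, -12, -12]] = [[4, 6, -1], [-5, -3, -3]].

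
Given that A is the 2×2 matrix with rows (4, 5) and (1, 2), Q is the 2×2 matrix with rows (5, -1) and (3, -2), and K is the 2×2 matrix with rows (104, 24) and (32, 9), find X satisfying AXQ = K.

X = A⁻¹KQ⁻¹ (apply A⁻¹ on the left and Q⁻¹ on the right).
det A = 3, so A⁻¹ = [[2/3, -5/3], [-1/3, 4/3]].
Q has determinant -7; Q⁻¹ = [[2/7, -1/7], [3/7, -5/7]].
A⁻¹K = [[16, 1], [8, 4]].
X = (A⁻¹K)Q⁻¹ = [[5, -3], [4, -4]].

X = [[5, -3], [4, -4]]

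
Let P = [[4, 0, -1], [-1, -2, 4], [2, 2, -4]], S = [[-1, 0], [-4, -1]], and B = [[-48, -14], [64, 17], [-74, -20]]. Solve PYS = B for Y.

Y = P⁻¹BS⁻¹ (apply P⁻¹ on the left and S⁻¹ on the right).
det P = -2, so P⁻¹ = [[0, 1, 1], [-2, 7, 15/2], [-1, 4, 4]].
det S = 1; the adjugate gives S⁻¹ = [[-1, 0], [4, -1]].
P⁻¹B = [[-10, -3], [-11, -3], [8, 2]].
Y = (P⁻¹B)S⁻¹ = [[-2, 3], [-1, 3], [0, -2]].

Y = [[-2, 3], [-1, 3], [0, -2]]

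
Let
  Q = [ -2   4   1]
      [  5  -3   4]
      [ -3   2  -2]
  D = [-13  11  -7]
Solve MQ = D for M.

M = [[1, -1, 2]]

Since Q sits to the right of M, M = DQ⁻¹.
Q has determinant -3; Q⁻¹ = [[2/3, -10/3, -19/3], [2/3, -7/3, -13/3], [-1/3, 8/3, 14/3]].
M = DQ⁻¹ = [[-13, 11, -7]] · [[2/3, -10/3, -19/3], [2/3, -7/3, -13/3], [-1/3, 8/3, 14/3]] = [[1, -1, 2]].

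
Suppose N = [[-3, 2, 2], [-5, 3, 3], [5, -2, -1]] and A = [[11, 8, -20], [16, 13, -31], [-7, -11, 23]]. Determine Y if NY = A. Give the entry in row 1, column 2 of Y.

-2

N is on the left of Y, so left-multiply by N⁻¹: Y = N⁻¹A.
det N = 1; the adjugate gives N⁻¹ = [[3, -2, 0], [10, -7, -1], [-5, 4, 1]].
Y = N⁻¹A = [[3, -2, 0], [10, -7, -1], [-5, 4, 1]] · [[11, 8, -20], [16, 13, -31], [-7, -11, 23]] = [[1, -2, 2], [5, 0, -6], [2, 1, -1]].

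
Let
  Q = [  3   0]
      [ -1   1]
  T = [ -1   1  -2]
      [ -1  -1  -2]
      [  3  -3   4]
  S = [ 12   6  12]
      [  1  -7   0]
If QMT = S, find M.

M = Q⁻¹ST⁻¹ (apply Q⁻¹ on the left and T⁻¹ on the right).
det Q = 3; the adjugate gives Q⁻¹ = [[1/3, 0], [1/3, 1]].
T has determinant -4; T⁻¹ = [[5/2, -1/2, 1], [1/2, -1/2, 0], [-3/2, 0, -1/2]].
Q⁻¹S = [[4, 2, 4], [5, -5, 4]].
M = (Q⁻¹S)T⁻¹ = [[5, -3, 2], [4, 0, 3]].

M = [[5, -3, 2], [4, 0, 3]]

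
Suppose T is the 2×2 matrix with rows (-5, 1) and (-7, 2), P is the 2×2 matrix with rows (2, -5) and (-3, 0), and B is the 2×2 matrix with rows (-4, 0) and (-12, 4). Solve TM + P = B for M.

TM = B − P = [[-6, 5], [-9, 4]].
Left-multiplying both sides by T⁻¹ gives M = T⁻¹(B − P).
T has determinant -3; T⁻¹ = [[-2/3, 1/3], [-7/3, 5/3]].
M = T⁻¹(B − P) = [[1, -2], [-1, -5]].

M = [[1, -2], [-1, -5]]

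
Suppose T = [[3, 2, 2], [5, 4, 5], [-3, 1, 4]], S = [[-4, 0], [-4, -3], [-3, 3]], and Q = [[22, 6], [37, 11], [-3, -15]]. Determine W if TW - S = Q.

W = [[4, 2], [2, 2], [1, -2]]

TW = Q + S = [[18, 6], [33, 8], [-6, -12]].
Left-multiplying both sides by T⁻¹ gives W = T⁻¹(Q + S).
det T = -3, so T⁻¹ = [[-11/3, 2, -2/3], [35/3, -6, 5/3], [-17/3, 3, -2/3]].
W = T⁻¹(Q + S) = [[4, 2], [2, 2], [1, -2]].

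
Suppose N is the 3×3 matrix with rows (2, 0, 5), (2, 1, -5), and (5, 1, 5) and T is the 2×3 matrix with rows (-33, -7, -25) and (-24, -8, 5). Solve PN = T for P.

Right-multiplying both sides by N⁻¹ gives P = TN⁻¹.
det N = 5; the adjugate gives N⁻¹ = [[2, 1, -1], [-7, -3, 4], [-3/5, -2/5, 2/5]].
P = TN⁻¹ = [[-33, -7, -25], [-24, -8, 5]] · [[2, 1, -1], [-7, -3, 4], [-3/5, -2/5, 2/5]] = [[-2, -2, -5], [5, -2, -6]].

P = [[-2, -2, -5], [5, -2, -6]]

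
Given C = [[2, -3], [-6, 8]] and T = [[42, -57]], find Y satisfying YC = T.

Y = [[3, -6]]

Right-multiplying both sides by C⁻¹ gives Y = TC⁻¹.
det C = -2; the adjugate gives C⁻¹ = [[-4, -3/2], [-3, -1]].
Y = TC⁻¹ = [[42, -57]] · [[-4, -3/2], [-3, -1]] = [[3, -6]].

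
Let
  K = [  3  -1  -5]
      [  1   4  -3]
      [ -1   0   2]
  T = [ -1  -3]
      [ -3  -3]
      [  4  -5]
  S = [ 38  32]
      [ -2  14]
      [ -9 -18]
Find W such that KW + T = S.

KW = S − T = [[39, 35], [1, 17], [-13, -13]].
Left-multiplying both sides by K⁻¹ gives W = K⁻¹(S − T).
det K = 3; the adjugate gives K⁻¹ = [[8/3, 2/3, 23/3], [1/3, 1/3, 4/3], [4/3, 1/3, 13/3]].
W = K⁻¹(S − T) = [[5, 5], [-4, 0], [-4, -4]].

W = [[5, 5], [-4, 0], [-4, -4]]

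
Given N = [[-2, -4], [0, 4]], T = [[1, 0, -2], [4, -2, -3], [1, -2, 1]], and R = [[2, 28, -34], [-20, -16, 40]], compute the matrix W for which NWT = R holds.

Isolating W: multiply by N⁻¹ from the left and T⁻¹ from the right, so W = N⁻¹RT⁻¹.
det N = -8; the adjugate gives N⁻¹ = [[-1/2, -1/2], [0, 1/4]].
T has determinant 4; T⁻¹ = [[-2, 1, -1], [-7/4, 3/4, -5/4], [-3/2, 1/2, -1/2]].
N⁻¹R = [[9, -6, -3], [-5, -4, 10]].
W = (N⁻¹R)T⁻¹ = [[-3, 3, 0], [2, -3, 5]].

W = [[-3, 3, 0], [2, -3, 5]]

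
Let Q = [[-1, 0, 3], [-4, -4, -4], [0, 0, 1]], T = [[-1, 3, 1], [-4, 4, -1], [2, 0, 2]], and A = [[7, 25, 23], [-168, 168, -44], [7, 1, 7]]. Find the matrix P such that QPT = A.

P = Q⁻¹AT⁻¹ (apply Q⁻¹ on the left and T⁻¹ on the right).
det Q = 4, so Q⁻¹ = [[-1, 0, 3], [1, -1/4, -4], [0, 0, 1]].
det T = 2; the adjugate gives T⁻¹ = [[4, -3, -7/2], [3, -2, -5/2], [-4, 3, 4]].
Q⁻¹A = [[14, -22, -2], [21, -21, 6], [7, 1, 7]].
P = (Q⁻¹A)T⁻¹ = [[-2, -4, -2], [-3, -3, 3], [3, -2, 1]].

P = [[-2, -4, -2], [-3, -3, 3], [3, -2, 1]]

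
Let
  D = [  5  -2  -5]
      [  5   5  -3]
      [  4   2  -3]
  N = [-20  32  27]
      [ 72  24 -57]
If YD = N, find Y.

Y = [[-6, 6, -5], [6, 6, 3]]

Since D sits to the right of Y, Y = ND⁻¹.
D has determinant -1; D⁻¹ = [[9, 16, -31], [-3, -5, 10], [10, 18, -35]].
Y = ND⁻¹ = [[-20, 32, 27], [72, 24, -57]] · [[9, 16, -31], [-3, -5, 10], [10, 18, -35]] = [[-6, 6, -5], [6, 6, 3]].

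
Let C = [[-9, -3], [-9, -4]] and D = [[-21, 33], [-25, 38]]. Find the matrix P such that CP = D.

P = [[1, -2], [4, -5]]

C is on the left of P, so left-multiply by C⁻¹: P = C⁻¹D.
det C = 9, so C⁻¹ = [[-4/9, 1/3], [1, -1]].
P = C⁻¹D = [[-4/9, 1/3], [1, -1]] · [[-21, 33], [-25, 38]] = [[1, -2], [4, -5]].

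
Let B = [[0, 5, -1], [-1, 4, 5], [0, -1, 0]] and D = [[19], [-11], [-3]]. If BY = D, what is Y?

Left-multiplying both sides by B⁻¹ gives Y = B⁻¹D.
det B = -1; the adjugate gives B⁻¹ = [[-5, -1, -29], [0, 0, -1], [-1, 0, -5]].
Y = B⁻¹D = [[-5, -1, -29], [0, 0, -1], [-1, 0, -5]] · [[19], [-11], [-3]] = [[3], [3], [-4]].

Y = [[3], [3], [-4]]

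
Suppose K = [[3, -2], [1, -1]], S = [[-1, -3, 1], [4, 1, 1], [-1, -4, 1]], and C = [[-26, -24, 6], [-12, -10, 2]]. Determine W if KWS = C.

W = [[4, 0, -2], [-4, 2, 2]]

Isolating W: multiply by K⁻¹ from the left and S⁻¹ from the right, so W = K⁻¹CS⁻¹.
K has determinant -1; K⁻¹ = [[1, -2], [1, -3]].
det S = -5; the adjugate gives S⁻¹ = [[-1, 1/5, 4/5], [1, 0, -1], [3, 1/5, -11/5]].
K⁻¹C = [[-2, -4, 2], [10, 6, 0]].
W = (K⁻¹C)S⁻¹ = [[4, 0, -2], [-4, 2, 2]].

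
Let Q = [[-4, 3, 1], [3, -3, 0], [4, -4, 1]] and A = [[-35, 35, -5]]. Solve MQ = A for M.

Right-multiplying both sides by Q⁻¹ gives M = AQ⁻¹.
det Q = 3; the adjugate gives Q⁻¹ = [[-1, -7/3, 1], [-1, -8/3, 1], [0, -4/3, 1]].
M = AQ⁻¹ = [[-35, 35, -5]] · [[-1, -7/3, 1], [-1, -8/3, 1], [0, -4/3, 1]] = [[0, -5, -5]].

M = [[0, -5, -5]]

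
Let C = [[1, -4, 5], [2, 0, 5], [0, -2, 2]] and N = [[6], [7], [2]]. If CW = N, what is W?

W = [[1], [0], [1]]

Since C multiplies W on the left, W = C⁻¹N.
C has determinant 6; C⁻¹ = [[5/3, -1/3, -10/3], [-2/3, 1/3, 5/6], [-2/3, 1/3, 4/3]].
W = C⁻¹N = [[5/3, -1/3, -10/3], [-2/3, 1/3, 5/6], [-2/3, 1/3, 4/3]] · [[6], [7], [2]] = [[1], [0], [1]].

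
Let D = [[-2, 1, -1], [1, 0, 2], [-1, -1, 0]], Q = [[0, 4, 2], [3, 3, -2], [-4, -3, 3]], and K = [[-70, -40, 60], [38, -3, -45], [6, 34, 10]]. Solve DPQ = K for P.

Isolating P: multiply by D⁻¹ from the left and Q⁻¹ from the right, so P = D⁻¹KQ⁻¹.
det D = -5; the adjugate gives D⁻¹ = [[-2/5, -1/5, -2/5], [2/5, 1/5, -3/5], [1/5, 3/5, 1/5]].
det Q = 2, so Q⁻¹ = [[3/2, -9, -7], [-1/2, 4, 3], [3/2, -8, -6]].
D⁻¹K = [[18, 3, -19], [-24, -37, 9], [10, -3, -13]].
P = (D⁻¹K)Q⁻¹ = [[-3, 2, -3], [-4, -4, 3], [-3, 2, -1]].

P = [[-3, 2, -3], [-4, -4, 3], [-3, 2, -1]]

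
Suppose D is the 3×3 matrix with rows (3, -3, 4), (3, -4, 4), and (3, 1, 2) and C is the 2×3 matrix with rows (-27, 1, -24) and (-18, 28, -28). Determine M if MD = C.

M = [[-5, 2, -6], [-6, -2, 2]]

Right-multiplying both sides by D⁻¹ gives M = CD⁻¹.
D has determinant 6; D⁻¹ = [[-2, 5/3, 2/3], [1, -1, 0], [5/2, -2, -1/2]].
M = CD⁻¹ = [[-27, 1, -24], [-18, 28, -28]] · [[-2, 5/3, 2/3], [1, -1, 0], [5/2, -2, -1/2]] = [[-5, 2, -6], [-6, -2, 2]].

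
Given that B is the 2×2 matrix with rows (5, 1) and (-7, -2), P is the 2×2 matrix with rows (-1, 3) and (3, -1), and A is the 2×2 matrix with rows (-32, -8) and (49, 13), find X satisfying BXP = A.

Isolating X: multiply by B⁻¹ from the left and P⁻¹ from the right, so X = B⁻¹AP⁻¹.
det B = -3; the adjugate gives B⁻¹ = [[2/3, 1/3], [-7/3, -5/3]].
P has determinant -8; P⁻¹ = [[1/8, 3/8], [3/8, 1/8]].
B⁻¹A = [[-5, -1], [-7, -3]].
X = (B⁻¹A)P⁻¹ = [[-1, -2], [-2, -3]].

X = [[-1, -2], [-2, -3]]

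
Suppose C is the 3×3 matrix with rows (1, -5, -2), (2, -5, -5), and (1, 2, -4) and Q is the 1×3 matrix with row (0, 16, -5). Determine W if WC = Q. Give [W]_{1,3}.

C is on the right of W, so right-multiply by C⁻¹: W = QC⁻¹.
C has determinant -3; C⁻¹ = [[-10, 8, -5], [-1, 2/3, -1/3], [-3, 7/3, -5/3]].
W = QC⁻¹ = [[0, 16, -5]] · [[-10, 8, -5], [-1, 2/3, -1/3], [-3, 7/3, -5/3]] = [[-1, -1, 3]].

3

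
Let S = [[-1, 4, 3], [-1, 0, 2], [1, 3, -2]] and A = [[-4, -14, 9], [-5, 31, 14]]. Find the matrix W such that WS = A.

W = [[1, -3, -6], [4, 6, 5]]

S is on the right of W, so right-multiply by S⁻¹: W = AS⁻¹.
det S = -3; the adjugate gives S⁻¹ = [[2, -17/3, -8/3], [0, 1/3, 1/3], [1, -7/3, -4/3]].
W = AS⁻¹ = [[-4, -14, 9], [-5, 31, 14]] · [[2, -17/3, -8/3], [0, 1/3, 1/3], [1, -7/3, -4/3]] = [[1, -3, -6], [4, 6, 5]].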